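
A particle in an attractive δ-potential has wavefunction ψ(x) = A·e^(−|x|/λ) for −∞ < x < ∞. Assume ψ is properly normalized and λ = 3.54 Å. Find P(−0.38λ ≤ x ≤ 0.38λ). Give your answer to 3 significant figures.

P ≈ 0.532

The probability is P = ∫ |ψ|² dx over [−0.38λ, 0.38λ].
The normalization integral ∫|ψ|²dx over the whole domain equals λ·A², and A² cancels in the ratio.
Both integrals are even about x = 0, so only the x ≥ 0 halves are needed (the factors of 2 cancel). Substituting u = x/λ, A² and the length scale cancel in the ratio: P = ∫_{0}^{0.38} e^(-2·u) du / ∫_{0}^{∞} e^(-2·u) du.
Using ∫ e^(-2·u) du = -e^(-2·u)/2, the numerator is 1/2 - e^(-19/25)/2 and the denominator is 1/2.
The result is P = 0.5323.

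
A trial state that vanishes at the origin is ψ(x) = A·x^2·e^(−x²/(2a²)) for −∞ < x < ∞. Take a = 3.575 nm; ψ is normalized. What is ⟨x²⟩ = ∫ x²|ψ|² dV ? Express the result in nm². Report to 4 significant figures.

⟨x²⟩ = ∫ x^2 |ψ|² dx over the full domain.
With ∫_{−∞}^{∞} x^(2m) e^(−αx²) dx = (2m−1)!!·√π / (2^m α^(m+1/2)), since the A² factors cancel between numerator and denominator, ⟨x²⟩ = 5·a^2/2.
Putting a = 3.575 gives 31.952.

⟨x^2⟩ ≈ 31.95 nm^2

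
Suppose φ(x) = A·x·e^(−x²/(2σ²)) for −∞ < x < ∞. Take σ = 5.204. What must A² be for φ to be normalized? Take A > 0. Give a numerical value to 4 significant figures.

We need A² ∫|f|² dx = 1, taking the integral from −∞ to ∞.
With ∫_{−∞}^{∞} x^(2m) e^(−αx²) dx = (2m−1)!!·√π / (2^m α^(m+1/2)), ∫|φ|² dx = A²·(√(π)·σ^3/2).
So A² = (√(π)·σ^3/2)^(−1).
Plugging in σ = 5.204 yields A = 0.089479.

A^2 ≈ 0.008007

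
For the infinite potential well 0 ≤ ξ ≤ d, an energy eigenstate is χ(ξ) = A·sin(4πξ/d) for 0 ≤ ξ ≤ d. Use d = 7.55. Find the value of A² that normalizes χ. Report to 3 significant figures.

A^2 ≈ 0.265

We need A² ∫|f|² dξ = 1, taking the integral from 0 to d.
With χ = A·sin(4πξ/d), the integral evaluates to A²·[d/2].
Setting this equal to 1 gives A² = 1/(d/2).
Plugging in d = 7.55 yields A = 0.5147.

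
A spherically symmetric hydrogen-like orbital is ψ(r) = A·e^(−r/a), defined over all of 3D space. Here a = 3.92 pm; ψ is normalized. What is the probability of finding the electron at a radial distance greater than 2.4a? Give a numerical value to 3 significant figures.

Integrate the radial probability density 4πr²|ψ|² over r > 2.4a.
The full normalization integral is A²·[π·a^3] = 1, fixing A².
Let u = r/a; then A², 4π and the length scale all cancel, so P = ∫_{2.4}^{∞} u^2·e^(-2·u) du ÷ ∫_{0}^{∞} u^2·e^(-2·u) du.
Using ∫ u^2·e^(-2·u) du = -(2·u^2 + 2·u + 1)·e^(-2·u)/4, the numerator is 433·e^(-24/5)/100 and the denominator is 1/4.
Taking the ratio yields P = 0.1425.

P ≈ 0.143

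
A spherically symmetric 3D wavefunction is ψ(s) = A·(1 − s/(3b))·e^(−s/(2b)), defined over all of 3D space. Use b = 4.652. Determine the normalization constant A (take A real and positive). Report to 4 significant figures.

Normalization requires ∫|ψ|² 4πs² ds = 1, integrated from 0 to ∞.
In 3D with spherical symmetry the volume element is 4πs² ds.
Using ∫₀^∞ sⁿ e^(−αs) ds = n!/αⁿ⁺¹, carrying out the integral gives A² · 8·π·b^3/3.
Hence A² = 1/[8·π·b^3/3].
Plugging in b = 4.652 yields A = 0.034433.

A ≈ 0.03443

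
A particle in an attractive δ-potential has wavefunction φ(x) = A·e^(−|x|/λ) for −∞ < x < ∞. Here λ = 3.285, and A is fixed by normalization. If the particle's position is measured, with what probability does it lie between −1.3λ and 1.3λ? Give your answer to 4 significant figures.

P ≈ 0.9257

|φ|² is the probability density, so P = ∫_{−1.3λ}^{1.3λ} |φ|² dx.
With A² fixed by ∫|φ|² = 1, i.e. A² = (λ)^(−1), substitute and integrate.
Both integrals are even about x = 0, so only the x ≥ 0 halves are needed (the factors of 2 cancel). Substituting u = x/λ, A² and the length scale cancel in the ratio: P = ∫_{0}^{1.3} e^(-2·u) du / ∫_{0}^{∞} e^(-2·u) du.
With ∫ e^(-2·u) du = -e^(-2·u)/2 + C, the region integral is 1/2 - e^(-13/5)/2 and the full one is 1/2.
Taking the ratio, P = 0.92573.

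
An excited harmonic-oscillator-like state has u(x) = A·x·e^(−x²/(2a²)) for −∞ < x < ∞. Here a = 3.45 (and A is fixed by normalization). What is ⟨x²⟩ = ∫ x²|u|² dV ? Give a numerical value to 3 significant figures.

⟨x^2⟩ ≈ 17.9

The expectation value is the |u|²-weighted average of x^2: ∫ x^2|u|² dx.
Evaluating both integrals, ⟨x²⟩ = 3·a^2/2.
With a = 3.45, ⟨x^2⟩ = 17.85.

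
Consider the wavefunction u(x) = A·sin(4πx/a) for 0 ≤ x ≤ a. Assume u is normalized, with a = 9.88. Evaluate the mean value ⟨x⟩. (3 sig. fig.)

⟨x⟩ ≈ 4.94

By definition ⟨x⟩ = ∫ x |u(x)|² dx.
Using sin²θ = (1 − cos 2θ)/2, evaluating both integrals, ⟨x⟩ = a/2.
With a = 9.88, ⟨x⟩ = 4.940.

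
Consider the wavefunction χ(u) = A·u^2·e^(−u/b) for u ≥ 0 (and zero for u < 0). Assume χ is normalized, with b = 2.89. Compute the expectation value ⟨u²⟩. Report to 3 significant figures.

⟨u^2⟩ ≈ 62.6

The expectation value is the |χ|²-weighted average of u^2: ∫ u^2|χ|² du.
Since the A² factors cancel between numerator and denominator, ⟨u²⟩ = 15·b^2/2.
Putting b = 2.89 gives 62.64.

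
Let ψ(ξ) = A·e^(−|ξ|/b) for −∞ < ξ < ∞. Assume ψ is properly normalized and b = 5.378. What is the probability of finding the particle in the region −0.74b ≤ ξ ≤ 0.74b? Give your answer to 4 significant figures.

P ≈ 0.7724

The probability is P = ∫ |ψ|² dξ over [−0.74b, 0.74b].
Since A² = 1/(b), this is the region integral divided by the full normalization integral.
Both integrals are even about ξ = 0, so only the ξ ≥ 0 halves are needed (the factors of 2 cancel). In terms of u = ξ/b (A² and the length scale cancel between numerator and denominator), P = [∫_{0}^{0.74} e^(-2·u) du] / [∫_{0}^{∞} e^(-2·u) du].
An antiderivative of e^(-2·u) is -e^(-2·u)/2; evaluating from 0 to 0.74 gives 1/2 - e^(-37/25)/2, while the full integral is 1/2.
This works out to P = 0.77236.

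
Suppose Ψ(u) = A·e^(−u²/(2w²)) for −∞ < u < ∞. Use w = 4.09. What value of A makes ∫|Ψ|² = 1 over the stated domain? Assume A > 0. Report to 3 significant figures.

The normalization condition is ∫|Ψ|² du = 1 from −∞ to ∞.
Using the Gaussian integral ∫_{−∞}^{∞} e^(−αu²) du = √(π/α), ∫|Ψ|² du = A²·(√(π)·w).
Hence A² = 1/[√(π)·w].
Plugging in w = 4.09 yields A = 0.3714.

A ≈ 0.371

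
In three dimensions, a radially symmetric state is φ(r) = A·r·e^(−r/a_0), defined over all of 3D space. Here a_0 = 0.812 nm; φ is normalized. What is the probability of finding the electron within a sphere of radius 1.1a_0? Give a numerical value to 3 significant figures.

P ≈ 0.0725

With dV = 4πr²dr, the probability is ∫|φ|² dV over r ≤ 1.1a_0.
The full normalization integral is A²·[3·π·a_0^5] = 1, fixing A².
Substituting u = r/a_0, A², 4π and the length scale all cancel in the ratio: P = ∫_{0}^{1.1} u^4·e^(-2·u) du / ∫_{0}^{∞} u^4·e^(-2·u) du.
Using ∫ u^4·e^(-2·u) du = -(u^4/2 + u^3 + 3·u^2/2 + 3·u/2 + 3/4)·e^(-2·u), the numerator is ≈ 0.054372 and the denominator is 3/4.
This evaluates to P = 0.07250.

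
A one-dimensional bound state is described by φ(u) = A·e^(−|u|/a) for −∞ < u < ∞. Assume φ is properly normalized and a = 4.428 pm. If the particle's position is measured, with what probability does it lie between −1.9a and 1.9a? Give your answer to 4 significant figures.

The probability is P = ∫ |φ|² du over [−1.9a, 1.9a].
The normalization integral ∫|φ|²du over the whole domain equals a·A², and A² cancels in the ratio.
Both integrals are even about u = 0, so only the u ≥ 0 halves are needed (the factors of 2 cancel). Substituting t = u/a, A² and the length scale cancel in the ratio: P = ∫_{0}^{1.9} e^(-2·t) dt / ∫_{0}^{∞} e^(-2·t) dt.
An antiderivative of e^(-2·t) is -e^(-2·t)/2; evaluating from 0 to 1.9 gives 1/2 - e^(-19/5)/2, while the full integral is 1/2.
The result is P = 0.97763.

P ≈ 0.9776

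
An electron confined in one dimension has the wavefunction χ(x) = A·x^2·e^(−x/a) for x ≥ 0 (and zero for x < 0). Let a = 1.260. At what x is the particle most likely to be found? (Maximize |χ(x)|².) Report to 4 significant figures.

x ≈ 2.520

The maximum of |χ(x)|² occurs where its derivative vanishes.
Solving yields x = 2·a.
With a = 1.260, the most probable position is 2.5200.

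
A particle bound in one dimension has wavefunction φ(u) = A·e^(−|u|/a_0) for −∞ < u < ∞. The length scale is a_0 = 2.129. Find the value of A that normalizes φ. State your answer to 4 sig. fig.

A ≈ 0.6853

Normalization requires ∫|φ|² du = 1, integrated from −∞ to ∞.
With ∫₀^∞ u^0 e^(−αu) du = 0!/α^1, carrying out the integral gives A² · a_0.
Setting this equal to 1 gives A² = 1/(a_0).
With a_0 = 2.129: A² = 0.46970 and A = 0.68535.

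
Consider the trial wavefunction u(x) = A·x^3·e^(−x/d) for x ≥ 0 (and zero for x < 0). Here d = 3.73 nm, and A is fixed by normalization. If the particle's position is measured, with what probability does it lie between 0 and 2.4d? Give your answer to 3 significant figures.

P ≈ 0.209

The probability is P = ∫ |u|² dx over [0, 2.4d].
With A² fixed by ∫|u|² = 1, i.e. A² = (45·d^7/8)^(−1), substitute and integrate.
Substituting t = x/d, A² and the length scale cancel in the ratio: P = ∫_{0}^{2.4} t^6·e^(-2·t) dt / ∫_{0}^{∞} t^6·e^(-2·t) dt.
With ∫ t^6·e^(-2·t) dt = -(4·t^6 + 12·t^5 + 30·t^4 + 60·t^3 + 90·t^2 + 90·t + 45)·e^(-2·t)/8 + C, the region integral is ≈ 1.1767 and the full one is 45/8.
Taking the ratio, P = 0.2092.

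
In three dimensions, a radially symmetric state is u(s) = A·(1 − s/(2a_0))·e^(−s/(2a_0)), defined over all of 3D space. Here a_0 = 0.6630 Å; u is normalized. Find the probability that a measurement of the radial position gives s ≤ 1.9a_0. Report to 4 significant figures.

P ≈ 0.05263

P = ∫ |u|² 4πs² ds over s ≤ 1.9a_0.
A² is fixed by ∫₀^∞ 4πs²|u|² ds = 1, i.e. A² = (8·π·a_0^3)^(−1).
Let t = s/a_0; then A², 4π and the length scale all cancel, so P = ∫_{0}^{1.9} t^2·(1 - t/2)^2·e^(-t) dt ÷ ∫_{0}^{∞} t^2·(1 - t/2)^2·e^(-t) dt.
With ∫ t^2·(1 - t/2)^2·e^(-t) dt = -(t^4/4 + t^2 + 2·t + 2)·e^(-t) + C, the region integral is ≈ 0.105261 and the full one is 2.
Taking the ratio yields P = 0.052630.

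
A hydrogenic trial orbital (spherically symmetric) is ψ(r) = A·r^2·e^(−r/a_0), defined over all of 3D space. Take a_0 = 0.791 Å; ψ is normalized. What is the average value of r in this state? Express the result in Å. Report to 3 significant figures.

⟨r⟩ = ∫ r |ψ|² 4πr² dr over the full domain.
Evaluating both integrals, ⟨r⟩ = 7·a_0/2.
With a_0 = 0.791, ⟨r⟩ = 2.769.

⟨r⟩ ≈ 2.77 Å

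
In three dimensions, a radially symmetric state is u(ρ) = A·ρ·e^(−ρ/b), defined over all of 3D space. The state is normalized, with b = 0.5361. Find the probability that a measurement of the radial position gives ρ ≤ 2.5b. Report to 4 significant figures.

P ≈ 0.5595

With dV = 4πρ²dρ, the probability is ∫|u|² dV over ρ ≤ 2.5b.
A² is fixed by ∫₀^∞ 4πρ²|u|² dρ = 1, i.e. A² = (3·π·b^5)^(−1).
Let t = ρ/b; then A², 4π and the length scale all cancel, so P = ∫_{0}^{2.5} t^4·e^(-2·t) dt ÷ ∫_{0}^{∞} t^4·e^(-2·t) dt.
Using ∫ t^4·e^(-2·t) dt = -(t^4/2 + t^3 + 3·t^2/2 + 3·t/2 + 3/4)·e^(-2·t), the numerator is 3/4 - 1569·e^(-5)/32 and the denominator is 3/4.
The region integral divided by the full integral gives P = 0.55951.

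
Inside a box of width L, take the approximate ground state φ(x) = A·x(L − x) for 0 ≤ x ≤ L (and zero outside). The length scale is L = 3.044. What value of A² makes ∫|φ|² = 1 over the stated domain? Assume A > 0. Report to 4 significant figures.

A^2 ≈ 0.1148

The normalization condition is ∫|φ|² dx = 1 from 0 to L.
With φ = A·x(L − x), the integral evaluates to A²·[L^5/30].
So A² = (L^5/30)^(−1).
Substituting L = 3.044 gives A² = 0.11479, so A = 0.33880.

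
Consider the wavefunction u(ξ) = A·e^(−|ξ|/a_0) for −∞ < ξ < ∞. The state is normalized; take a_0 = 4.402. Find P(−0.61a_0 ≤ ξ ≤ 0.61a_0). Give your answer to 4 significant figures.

P ≈ 0.7048

The probability is P = ∫ |u|² dξ over [−0.61a_0, 0.61a_0].
The normalization integral ∫|u|²dξ over the whole domain equals a_0·A², and A² cancels in the ratio.
Both integrals are even about ξ = 0, so only the ξ ≥ 0 halves are needed (the factors of 2 cancel). In terms of t = ξ/a_0 (A² and the length scale cancel between numerator and denominator), P = [∫_{0}^{0.61} e^(-2·t) dt] / [∫_{0}^{∞} e^(-2·t) dt].
Using ∫ e^(-2·t) dt = -e^(-2·t)/2, the numerator is 1/2 - e^(-61/50)/2 and the denominator is 1/2.
This works out to P = 0.70477.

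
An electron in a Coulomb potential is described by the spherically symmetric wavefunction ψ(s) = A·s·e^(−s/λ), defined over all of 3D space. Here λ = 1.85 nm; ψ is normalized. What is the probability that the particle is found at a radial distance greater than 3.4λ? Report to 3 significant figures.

Integrate the radial probability density 4πs²|ψ|² over s > 3.4λ.
Normalization gives A² = 1/(3·π·λ^5).
In terms of u = s/λ (A², 4π and the length scale all cancel between numerator and denominator), P = [∫_{3.4}^{∞} u^4·e^(-2·u) du] / [∫_{0}^{∞} u^4·e^(-2·u) du].
With ∫ u^4·e^(-2·u) du = -(u^4/2 + u^3 + 3·u^2/2 + 3·u/2 + 3/4)·e^(-2·u) + C, the region integral is ≈ 0.14402 and the full one is 3/4.
The region integral divided by the full integral gives P = 0.1920.

P ≈ 0.192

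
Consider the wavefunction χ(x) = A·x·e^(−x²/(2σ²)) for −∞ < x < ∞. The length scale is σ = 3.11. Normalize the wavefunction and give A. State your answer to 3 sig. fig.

Normalization requires ∫|χ|² dx = 1, integrated from −∞ to ∞.
Using the Gaussian integral ∫_{−∞}^{∞} e^(−αx²) dx = √(π/α), ∫|χ|² dx = A²·(√(π)·σ^3/2).
Hence A² = 1/[√(π)·σ^3/2].
With σ = 3.11: A² = 0.03751 and A = 0.1937.

A ≈ 0.194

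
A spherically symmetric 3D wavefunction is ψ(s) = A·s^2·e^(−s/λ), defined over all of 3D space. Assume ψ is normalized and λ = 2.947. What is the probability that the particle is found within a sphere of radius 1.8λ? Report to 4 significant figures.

P ≈ 0.07327

P = ∫ |ψ|² 4πs² ds over s ≤ 1.8λ.
A² is fixed by ∫₀^∞ 4πs²|ψ|² ds = 1, i.e. A² = (45·π·λ^7/2)^(−1).
Substituting u = s/λ, A², 4π and the length scale all cancel in the ratio: P = ∫_{0}^{1.8} u^6·e^(-2·u) du / ∫_{0}^{∞} u^6·e^(-2·u) du.
With ∫ u^6·e^(-2·u) du = -(4·u^6 + 12·u^5 + 30·u^4 + 60·u^3 + 90·u^2 + 90·u + 45)·e^(-2·u)/8 + C, the region integral is ≈ 0.412163 and the full one is 45/8.
Taking the ratio yields P = 0.073273.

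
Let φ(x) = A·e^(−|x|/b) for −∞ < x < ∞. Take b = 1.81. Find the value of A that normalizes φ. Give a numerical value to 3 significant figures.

A ≈ 0.743

The normalization condition is ∫|φ|² dx = 1 from −∞ to ∞.
Using ∫₀^∞ xⁿ e^(−αx) dx = n!/αⁿ⁺¹, the integral (without the A² prefactor) comes out to b.
Hence A² = 1/[b].
Plugging in b = 1.81 yields A = 0.7433.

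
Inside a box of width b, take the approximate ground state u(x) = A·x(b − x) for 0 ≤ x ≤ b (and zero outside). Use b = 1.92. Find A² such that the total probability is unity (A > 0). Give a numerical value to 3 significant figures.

Normalization requires ∫|u|² dx = 1, integrated from 0 to b.
The integral (without the A² prefactor) comes out to b^5/30.
So A² = (b^5/30)^(−1).
Substituting b = 1.92 gives A² = 1.150, so A = 1.072.

A^2 ≈ 1.15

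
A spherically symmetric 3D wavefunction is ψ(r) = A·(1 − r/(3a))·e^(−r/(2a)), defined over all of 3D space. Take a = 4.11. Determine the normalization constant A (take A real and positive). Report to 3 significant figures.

A ≈ 0.0415

We need A² ∫|f|² 4πr² dr = 1, taking the integral from 0 to ∞.
The angular integral contributes 4π, leaving ∫₀^∞ r²|ψ|² dr.
With ∫₀^∞ r^4 e^(−αr) dr = 4!/α^5, carrying out the integral gives A² · 8·π·a^3/3.
So A² = (8·π·a^3/3)^(−1).
With a = 4.11: A² = 0.001719 and A = 0.04146.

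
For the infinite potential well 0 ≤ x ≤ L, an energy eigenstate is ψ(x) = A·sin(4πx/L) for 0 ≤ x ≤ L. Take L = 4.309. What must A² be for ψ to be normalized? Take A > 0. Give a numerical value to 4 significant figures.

The normalization condition is ∫|ψ|² dx = 1 from 0 to L.
With ψ = A·sin(4πx/L), the integral evaluates to A²·[L/2].
Setting this equal to 1 gives A² = 1/(L/2).
With L = 4.309: A² = 0.46414 and A = 0.68128.

A^2 ≈ 0.4641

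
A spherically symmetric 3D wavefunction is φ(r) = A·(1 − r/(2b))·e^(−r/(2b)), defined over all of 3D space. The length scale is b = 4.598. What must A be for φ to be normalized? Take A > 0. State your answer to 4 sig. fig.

A ≈ 0.02023

Require ∫ |φ|² 4πr² dr = 1 over the whole domain.
(Spherical symmetry: dV = 4πr² dr.)
Recall ∫₀^∞ r^m e^(−r/β) dr = m!·β^(m+1), carrying out the integral gives A² · 8·π·b^3.
Setting this equal to 1 gives A² = 1/(8·π·b^3).
Plugging in b = 4.598 yields A = 0.020231.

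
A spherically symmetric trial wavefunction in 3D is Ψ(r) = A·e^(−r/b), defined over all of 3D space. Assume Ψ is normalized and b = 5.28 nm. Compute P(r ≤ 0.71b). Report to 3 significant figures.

P ≈ 0.171

With dV = 4πr²dr, the probability is ∫|Ψ|² dV over r ≤ 0.71b.
The full normalization integral is A²·[π·b^3] = 1, fixing A².
Substituting u = r/b, A², 4π and the length scale all cancel in the ratio: P = ∫_{0}^{0.71} u^2·e^(-2·u) du / ∫_{0}^{∞} u^2·e^(-2·u) du.
An antiderivative of u^2·e^(-2·u) is -(2·u^2 + 2·u + 1)·e^(-2·u)/4; evaluating from 0 to 0.71 gives ≈ 0.042839, while the full integral is 1/4.
This evaluates to P = 0.1714.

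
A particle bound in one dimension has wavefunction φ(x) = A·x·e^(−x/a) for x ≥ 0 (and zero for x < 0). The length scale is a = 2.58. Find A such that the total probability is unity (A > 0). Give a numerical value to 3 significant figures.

Require ∫ |φ|² dx = 1 over the whole domain.
∫|φ|² dx = A²·(a^3/4).
Setting this equal to 1 gives A² = 1/(a^3/4).
Plugging in a = 2.58 yields A = 0.4826.

A ≈ 0.483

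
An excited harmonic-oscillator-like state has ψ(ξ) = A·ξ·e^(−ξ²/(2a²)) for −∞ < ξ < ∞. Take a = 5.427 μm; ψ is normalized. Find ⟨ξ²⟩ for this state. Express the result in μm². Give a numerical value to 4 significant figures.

⟨ξ^2⟩ ≈ 44.18 μm^2

The expectation value is the |ψ|²-weighted average of ξ^2: ∫ ξ^2|ψ|² dξ.
Differentiating ∫e^(−αξ²) dξ = √(π/α) under α to get the higher moments, evaluating both integrals, ⟨ξ²⟩ = 3·a^2/2.
With a = 5.427, ⟨ξ^2⟩ = 44.178.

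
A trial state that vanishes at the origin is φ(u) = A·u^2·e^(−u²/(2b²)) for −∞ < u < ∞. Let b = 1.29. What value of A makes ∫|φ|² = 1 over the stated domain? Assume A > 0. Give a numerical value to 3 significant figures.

Require ∫ |φ|² du = 1 over the whole domain.
With φ = A·u^2·e^(−u²/(2b²)), the integral evaluates to A²·[3·√(π)·b^5/4].
Plugging in b = 1.29 yields A = 0.4589.

A ≈ 0.459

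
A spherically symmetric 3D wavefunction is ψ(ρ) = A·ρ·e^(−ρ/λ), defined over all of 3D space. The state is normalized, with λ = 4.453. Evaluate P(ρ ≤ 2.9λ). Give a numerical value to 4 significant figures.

P = ∫ |ψ|² 4πρ² dρ over ρ ≤ 2.9λ.
A² is fixed by ∫₀^∞ 4πρ²|ψ|² dρ = 1, i.e. A² = (3·π·λ^5)^(−1).
Substituting u = ρ/λ, A², 4π and the length scale all cancel in the ratio: P = ∫_{0}^{2.9} u^4·e^(-2·u) du / ∫_{0}^{∞} u^4·e^(-2·u) du.
Using ∫ u^4·e^(-2·u) du = -(u^4/2 + u^3 + 3·u^2/2 + 3·u/2 + 3/4)·e^(-2·u), the numerator is ≈ 0.515461 and the denominator is 3/4.
Taking the ratio yields P = 0.68728.

P ≈ 0.6873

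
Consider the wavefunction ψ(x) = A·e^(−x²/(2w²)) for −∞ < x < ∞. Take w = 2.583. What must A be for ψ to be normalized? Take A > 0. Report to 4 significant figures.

A ≈ 0.4674

Require ∫ |ψ|² dx = 1 over the whole domain.
With ψ = A·e^(−x²/(2w²)), the integral evaluates to A²·[√(π)·w].
Hence A² = 1/[√(π)·w].
Plugging in w = 2.583 yields A = 0.46736.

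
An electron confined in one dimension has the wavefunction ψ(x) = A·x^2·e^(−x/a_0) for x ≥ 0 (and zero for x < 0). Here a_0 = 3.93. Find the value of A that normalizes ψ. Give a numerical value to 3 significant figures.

Normalization requires ∫|ψ|² dx = 1, integrated from 0 to ∞.
The integral (without the A² prefactor) comes out to 3·a_0^5/4.
Hence A² = 1/[3·a_0^5/4].
Substituting a_0 = 3.93 gives A² = 0.001422, so A = 0.03771.

A ≈ 0.0377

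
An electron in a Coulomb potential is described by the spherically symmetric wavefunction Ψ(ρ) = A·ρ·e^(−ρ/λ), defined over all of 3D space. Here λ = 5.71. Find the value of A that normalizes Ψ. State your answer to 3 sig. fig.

Require ∫ |Ψ|² 4πρ² dρ = 1 over the whole domain.
The angular integral contributes 4π, leaving ∫₀^∞ ρ²|Ψ|² dρ.
The integral (without the A² prefactor) comes out to 3·π·λ^5.
So A² = (3·π·λ^5)^(−1).
Substituting λ = 5.71 gives A² = 0.00001748, so A = 0.004181.

A ≈ 0.00418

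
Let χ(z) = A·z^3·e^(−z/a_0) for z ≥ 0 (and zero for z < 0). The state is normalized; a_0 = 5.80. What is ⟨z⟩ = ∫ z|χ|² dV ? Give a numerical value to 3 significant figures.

⟨z⟩ ≈ 20.3

By definition ⟨z⟩ = ∫ z |χ(z)|² dz.
Since the A² factors cancel between numerator and denominator, ⟨z⟩ = 7·a_0/2.
Putting a_0 = 5.80 gives 20.30.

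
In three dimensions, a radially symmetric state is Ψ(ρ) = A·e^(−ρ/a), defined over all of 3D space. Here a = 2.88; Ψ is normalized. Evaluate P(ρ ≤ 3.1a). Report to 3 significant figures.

P ≈ 0.946

With dV = 4πρ²dρ, the probability is ∫|Ψ|² dV over ρ ≤ 3.1a.
Normalization gives A² = 1/(π·a^3).
Let u = ρ/a; then A², 4π and the length scale all cancel, so P = ∫_{0}^{3.1} u^2·e^(-2·u) du ÷ ∫_{0}^{∞} u^2·e^(-2·u) du.
With ∫ u^2·e^(-2·u) du = -(2·u^2 + 2·u + 1)·e^(-2·u)/4 + C, the region integral is 1/4 - 1321·e^(-31/5)/200 and the full one is 1/4.
The region integral divided by the full integral gives P = 0.9464.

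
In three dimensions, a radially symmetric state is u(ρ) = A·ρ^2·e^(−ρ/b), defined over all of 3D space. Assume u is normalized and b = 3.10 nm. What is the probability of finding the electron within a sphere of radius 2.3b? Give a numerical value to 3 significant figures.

With dV = 4πρ²dρ, the probability is ∫|u|² dV over ρ ≤ 2.3b.
A² is fixed by ∫₀^∞ 4πρ²|u|² dρ = 1, i.e. A² = (45·π·b^7/2)^(−1).
Substituting t = ρ/b, A², 4π and the length scale all cancel in the ratio: P = ∫_{0}^{2.3} t^6·e^(-2·t) dt / ∫_{0}^{∞} t^6·e^(-2·t) dt.
Using ∫ t^6·e^(-2·t) dt = -(4·t^6 + 12·t^5 + 30·t^4 + 60·t^3 + 90·t^2 + 90·t + 45)·e^(-2·t)/8, the numerator is ≈ 1.0236 and the denominator is 45/8.
The region integral divided by the full integral gives P = 0.1820.

P ≈ 0.182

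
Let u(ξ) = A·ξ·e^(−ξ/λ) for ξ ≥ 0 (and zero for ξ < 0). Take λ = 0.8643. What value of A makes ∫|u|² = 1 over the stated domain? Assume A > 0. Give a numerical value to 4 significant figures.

Normalization requires ∫|u|² dξ = 1, integrated from 0 to ∞.
∫|u|² dξ = A²·(λ^3/4).
So A² = (λ^3/4)^(−1).
Plugging in λ = 0.8643 yields A = 2.4890.

A ≈ 2.489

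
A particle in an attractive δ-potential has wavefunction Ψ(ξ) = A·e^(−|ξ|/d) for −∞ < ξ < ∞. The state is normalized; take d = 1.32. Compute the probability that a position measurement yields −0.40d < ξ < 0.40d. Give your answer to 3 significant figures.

P ≈ 0.551

P = ∫_{−0.40d}^{0.40d} |Ψ(ξ)|² dξ.
With A² fixed by ∫|Ψ|² = 1, i.e. A² = (d)^(−1), substitute and integrate.
Both integrals are even about ξ = 0, so only the ξ ≥ 0 halves are needed (the factors of 2 cancel). In terms of u = ξ/d (A² and the length scale cancel between numerator and denominator), P = [∫_{0}^{0.40} e^(-2·u) du] / [∫_{0}^{∞} e^(-2·u) du].
With ∫ e^(-2·u) du = -e^(-2·u)/2 + C, the region integral is 1/2 - e^(-4/5)/2 and the full one is 1/2.
The result is P = 0.5507.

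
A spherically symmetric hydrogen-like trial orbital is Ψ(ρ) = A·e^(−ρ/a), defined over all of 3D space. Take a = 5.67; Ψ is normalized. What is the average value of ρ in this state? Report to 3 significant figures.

The expectation value is the |Ψ|²-weighted average of ρ: ∫ ρ|Ψ|² 4πρ² dρ.
Evaluating both integrals, ⟨ρ⟩ = 3·a/2.
With a = 5.67, ⟨ρ⟩ = 8.505.

⟨ρ⟩ ≈ 8.51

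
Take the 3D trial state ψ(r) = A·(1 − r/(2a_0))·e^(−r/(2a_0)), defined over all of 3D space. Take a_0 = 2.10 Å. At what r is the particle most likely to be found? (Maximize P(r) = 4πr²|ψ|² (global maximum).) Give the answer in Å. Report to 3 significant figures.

r ≈ 11.0 Å

Differentiate P(r) = 4πr²|ψ|² with respect to r and set to zero.
Solving yields r = a_0·(√(5) + 3).
With a_0 = 2.10, the most probable radial distance is 11.00 Å.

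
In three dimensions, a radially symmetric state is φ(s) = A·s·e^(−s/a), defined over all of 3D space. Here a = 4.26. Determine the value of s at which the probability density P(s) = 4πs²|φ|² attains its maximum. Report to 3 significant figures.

The maximum of P(s) = 4πs²|φ|² occurs where its derivative vanishes.
Solving yields s = 2·a.
With a = 4.26, the most probable radial distance is 8.520.

s ≈ 8.52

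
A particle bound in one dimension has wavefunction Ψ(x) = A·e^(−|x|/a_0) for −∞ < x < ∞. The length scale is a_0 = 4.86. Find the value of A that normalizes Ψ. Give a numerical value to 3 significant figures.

A ≈ 0.454

We need A² ∫|f|² dx = 1, taking the integral from −∞ to ∞.
Using ∫₀^∞ xⁿ e^(−αx) dx = n!/αⁿ⁺¹, ∫|Ψ|² dx = A²·(a_0).
Hence A² = 1/[a_0].
Substituting a_0 = 4.86 gives A² = 0.2058, so A = 0.4536.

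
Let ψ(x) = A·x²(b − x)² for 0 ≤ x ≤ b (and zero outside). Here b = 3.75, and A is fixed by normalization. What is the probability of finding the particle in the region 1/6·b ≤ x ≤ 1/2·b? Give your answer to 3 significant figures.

The probability is P = ∫ |ψ|² dx over [1/6·b, 1/2·b].
The normalization integral ∫|ψ|²dx over the whole domain equals b^9/630·A², and A² cancels in the ratio.
Let u = x/b; then A² and the length scale cancel, so P = ∫_{1/6}^{1/2} u^4·(1 - u)^4 du ÷ ∫_{0}^{1} u^4·(1 - u)^4 du.
An antiderivative of u^4·(1 - u)^4 is u^5·(70·u^4 - 315·u^3 + 540·u^2 - 420·u + 126)/630; evaluating from 1/6 to 1/2 gives ≈ 0.00077944, while the full integral is 1/630.
Evaluating gives P = 0.4910.

P ≈ 0.491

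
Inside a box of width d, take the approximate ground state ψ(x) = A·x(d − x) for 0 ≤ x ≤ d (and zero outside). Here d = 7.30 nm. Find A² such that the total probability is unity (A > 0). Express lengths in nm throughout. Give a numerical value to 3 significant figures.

A^2 ≈ 0.00145 nm^(-5)

The normalization condition is ∫|ψ|² dx = 1 from 0 to d.
With ψ = A·x(d − x), the integral evaluates to A²·[d^5/30].
With d = 7.30: A² = 0.001447 and A = 0.03804.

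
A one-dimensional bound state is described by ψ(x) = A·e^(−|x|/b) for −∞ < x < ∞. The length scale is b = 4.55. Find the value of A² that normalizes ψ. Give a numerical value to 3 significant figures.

A^2 ≈ 0.220

We need A² ∫|f|² dx = 1, taking the integral from −∞ to ∞.
With ∫₀^∞ x^0 e^(−αx) dx = 0!/α^1, the integral (without the A² prefactor) comes out to b.
So A² = (b)^(−1).
Plugging in b = 4.55 yields A = 0.4688.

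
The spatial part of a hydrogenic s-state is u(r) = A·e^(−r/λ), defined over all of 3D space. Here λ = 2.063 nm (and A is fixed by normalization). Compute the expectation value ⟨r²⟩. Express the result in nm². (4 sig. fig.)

⟨r^2⟩ ≈ 12.77 nm^2

⟨r²⟩ = ∫ r^2 |u|² 4πr² dr over the full domain.
Recall ∫₀^∞ r^m e^(−r/β) dr = m!·β^(m+1), evaluating both integrals, ⟨r²⟩ = 3·λ^2.
With λ = 2.063, ⟨r^2⟩ = 12.768.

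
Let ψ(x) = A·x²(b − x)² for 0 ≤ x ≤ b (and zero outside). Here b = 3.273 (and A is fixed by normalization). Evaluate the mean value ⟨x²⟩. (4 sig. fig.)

⟨x²⟩ = ∫ x^2 |ψ|² dx over the full domain.
Expanding the polynomial and integrating term by term, since the A² factors cancel between numerator and denominator, ⟨x²⟩ = 3·b^2/11.
With b = 3.273, ⟨x^2⟩ = 2.9216.

⟨x^2⟩ ≈ 2.922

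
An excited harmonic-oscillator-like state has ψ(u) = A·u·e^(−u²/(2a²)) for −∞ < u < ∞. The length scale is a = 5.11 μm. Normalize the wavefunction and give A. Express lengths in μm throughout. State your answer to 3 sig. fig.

Normalization requires ∫|ψ|² du = 1, integrated from −∞ to ∞.
Carrying out the integral gives A² · √(π)·a^3/2.
Setting this equal to 1 gives A² = 1/(√(π)·a^3/2).
With a = 5.11: A² = 0.008457 and A = 0.09196.

A ≈ 0.0920 μm^(-3/2)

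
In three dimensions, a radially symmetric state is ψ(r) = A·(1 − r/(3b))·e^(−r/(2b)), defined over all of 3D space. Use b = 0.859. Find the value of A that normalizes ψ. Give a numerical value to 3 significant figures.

We need A² ∫|f|² 4πr² dr = 1, taking the integral from 0 to ∞.
Carrying out the integral gives A² · 8·π·b^3/3.
Hence A² = 1/[8·π·b^3/3].
With b = 0.859: A² = 0.1883 and A = 0.4340.

A ≈ 0.434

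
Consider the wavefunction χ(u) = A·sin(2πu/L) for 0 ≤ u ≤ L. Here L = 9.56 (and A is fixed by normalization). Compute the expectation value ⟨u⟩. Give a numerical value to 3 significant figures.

⟨u⟩ ≈ 4.78

By definition ⟨u⟩ = ∫ u |χ(u)|² du.
The ratio of the moment integral to the normalization integral gives ⟨u⟩ = L/2.
Putting L = 9.56 gives 4.780.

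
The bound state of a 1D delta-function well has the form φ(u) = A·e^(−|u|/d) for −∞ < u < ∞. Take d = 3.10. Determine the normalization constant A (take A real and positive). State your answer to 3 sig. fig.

A ≈ 0.568

The normalization condition is ∫|φ|² du = 1 from −∞ to ∞.
With ∫₀^∞ u^0 e^(−αu) du = 0!/α^1, the integral (without the A² prefactor) comes out to d.
With d = 3.10: A² = 0.3226 and A = 0.5680.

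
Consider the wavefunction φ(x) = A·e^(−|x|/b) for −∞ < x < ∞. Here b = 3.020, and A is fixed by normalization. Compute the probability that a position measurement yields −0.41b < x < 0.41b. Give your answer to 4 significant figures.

P ≈ 0.5596

|φ|² is the probability density, so P = ∫_{−0.41b}^{0.41b} |φ|² dx.
Since A² = 1/(b), this is the region integral divided by the full normalization integral.
Both integrals are even about x = 0, so only the x ≥ 0 halves are needed (the factors of 2 cancel). In terms of u = x/b (A² and the length scale cancel between numerator and denominator), P = [∫_{0}^{0.41} e^(-2·u) du] / [∫_{0}^{∞} e^(-2·u) du].
An antiderivative of e^(-2·u) is -e^(-2·u)/2; evaluating from 0 to 0.41 gives 1/2 - e^(-41/50)/2, while the full integral is 1/2.
The result is P = 0.55957.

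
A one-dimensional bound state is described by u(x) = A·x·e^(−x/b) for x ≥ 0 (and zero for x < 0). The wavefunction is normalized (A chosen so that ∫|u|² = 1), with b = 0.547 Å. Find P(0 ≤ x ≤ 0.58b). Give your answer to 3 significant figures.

|u|² is the probability density, so P = ∫_{0}^{0.58b} |u|² dx.
Since A² = 1/(b^3/4), this is the region integral divided by the full normalization integral.
Substituting t = x/b, A² and the length scale cancel in the ratio: P = ∫_{0}^{0.58} t^2·e^(-2·t) dt / ∫_{0}^{∞} t^2·e^(-2·t) dt.
Using ∫ t^2·e^(-2·t) dt = -(2·t^2 + 2·t + 1)·e^(-2·t)/4, the numerator is 1/4 - 3541·e^(-29/25)/5000 and the denominator is 1/4.
This works out to P = 0.1120.

P ≈ 0.112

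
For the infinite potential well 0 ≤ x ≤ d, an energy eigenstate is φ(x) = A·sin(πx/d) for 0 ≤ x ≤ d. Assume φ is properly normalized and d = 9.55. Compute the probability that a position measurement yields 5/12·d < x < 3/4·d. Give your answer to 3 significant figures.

|φ|² is the probability density, so P = ∫_{5/12·d}^{3/4·d} |φ|² dx.
With A² fixed by ∫|φ|² = 1, i.e. A² = (d/2)^(−1), substitute and integrate.
Let u = x/d; then A² and the length scale cancel, so P = ∫_{5/12}^{3/4} sin(π·u)^2 du ÷ ∫_{0}^{1} sin(π·u)^2 du.
With ∫ sin(π·u)^2 du = u/2 - sin(2·π·u)/(4·π) + C, the region integral is 3/(8·π) + 1/6 and the full one is 1/2.
This works out to P = (9 + 4·π)/(12·π).

P ≈ 0.572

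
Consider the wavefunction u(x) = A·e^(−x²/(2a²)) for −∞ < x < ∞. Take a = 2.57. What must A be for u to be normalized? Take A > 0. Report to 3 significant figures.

A ≈ 0.469

Require ∫ |u|² dx = 1 over the whole domain.
With u = A·e^(−x²/(2a²)), the integral evaluates to A²·[√(π)·a].
So A² = (√(π)·a)^(−1).
Substituting a = 2.57 gives A² = 0.2195, so A = 0.4685.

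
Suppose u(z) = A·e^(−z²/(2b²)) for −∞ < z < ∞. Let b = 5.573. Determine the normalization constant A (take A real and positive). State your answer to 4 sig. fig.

A ≈ 0.3182

We need A² ∫|f|² dz = 1, taking the integral from −∞ to ∞.
∫|u|² dz = A²·(√(π)·b).
Setting this equal to 1 gives A² = 1/(√(π)·b).
Plugging in b = 5.573 yields A = 0.31818.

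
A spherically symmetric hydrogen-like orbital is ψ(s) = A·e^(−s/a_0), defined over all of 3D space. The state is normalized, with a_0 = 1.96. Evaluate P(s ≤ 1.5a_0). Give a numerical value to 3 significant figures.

P ≈ 0.577

With dV = 4πs²ds, the probability is ∫|ψ|² dV over s ≤ 1.5a_0.
The full normalization integral is A²·[π·a_0^3] = 1, fixing A².
Let u = s/a_0; then A², 4π and the length scale all cancel, so P = ∫_{0}^{1.5} u^2·e^(-2·u) du ÷ ∫_{0}^{∞} u^2·e^(-2·u) du.
Using ∫ u^2·e^(-2·u) du = -(2·u^2 + 2·u + 1)·e^(-2·u)/4, the numerator is 1/4 - 17·e^(-3)/8 and the denominator is 1/4.
Taking the ratio yields P = 0.5768.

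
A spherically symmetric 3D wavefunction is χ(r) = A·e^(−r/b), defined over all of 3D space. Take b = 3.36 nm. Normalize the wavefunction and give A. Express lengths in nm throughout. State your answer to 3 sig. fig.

A ≈ 0.0916 nm^(-3/2)

Require ∫ |χ|² 4πr² dr = 1 over the whole domain.
In 3D with spherical symmetry the volume element is 4πr² dr.
Recall ∫₀^∞ r^m e^(−r/β) dr = m!·β^(m+1), with χ = A·e^(−r/b), the integral evaluates to A²·[π·b^3].
Hence A² = 1/[π·b^3].
Plugging in b = 3.36 yields A = 0.09160.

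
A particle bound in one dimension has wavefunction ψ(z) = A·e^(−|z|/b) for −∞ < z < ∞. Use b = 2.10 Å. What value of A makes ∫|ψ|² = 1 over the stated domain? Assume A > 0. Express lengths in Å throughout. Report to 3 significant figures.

We need A² ∫|f|² dz = 1, taking the integral from −∞ to ∞.
∫|ψ|² dz = A²·(b).
Hence A² = 1/[b].
Substituting b = 2.10 gives A² = 0.4762, so A = 0.6901.

A ≈ 0.690 Å^(-1/2)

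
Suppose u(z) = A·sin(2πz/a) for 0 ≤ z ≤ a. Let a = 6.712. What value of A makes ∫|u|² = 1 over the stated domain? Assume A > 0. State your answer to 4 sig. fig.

A ≈ 0.5459

Require ∫ |u|² dz = 1 over the whole domain.
Using sin²θ = (1 − cos 2θ)/2, the integral (without the A² prefactor) comes out to a/2.
Setting this equal to 1 gives A² = 1/(a/2).
With a = 6.712: A² = 0.29797 and A = 0.54587.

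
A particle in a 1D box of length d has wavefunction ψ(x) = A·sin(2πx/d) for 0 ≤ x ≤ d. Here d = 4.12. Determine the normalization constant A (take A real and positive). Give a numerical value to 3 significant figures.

Normalization requires ∫|ψ|² dx = 1, integrated from 0 to d.
Using sin²θ = (1 − cos 2θ)/2, the integral (without the A² prefactor) comes out to d/2.
Setting this equal to 1 gives A² = 1/(d/2).
With d = 4.12: A² = 0.4854 and A = 0.6967.

A ≈ 0.697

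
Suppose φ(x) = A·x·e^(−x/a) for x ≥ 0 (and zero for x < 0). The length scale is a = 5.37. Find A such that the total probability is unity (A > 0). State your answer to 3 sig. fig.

The normalization condition is ∫|φ|² dx = 1 from 0 to ∞.
The integral (without the A² prefactor) comes out to a^3/4.
Substituting a = 5.37 gives A² = 0.02583, so A = 0.1607.

A ≈ 0.161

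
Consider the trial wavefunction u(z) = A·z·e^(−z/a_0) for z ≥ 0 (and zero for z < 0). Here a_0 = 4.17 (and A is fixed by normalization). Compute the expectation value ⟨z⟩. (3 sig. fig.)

⟨z⟩ = ∫ z |u|² dz over the full domain.
Evaluating both integrals, ⟨z⟩ = 3·a_0/2.
Putting a_0 = 4.17 gives 6.255.

⟨z⟩ ≈ 6.26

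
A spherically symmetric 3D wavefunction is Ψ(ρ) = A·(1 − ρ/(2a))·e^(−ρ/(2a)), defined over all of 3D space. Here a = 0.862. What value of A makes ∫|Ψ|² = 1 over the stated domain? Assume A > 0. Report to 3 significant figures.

We need A² ∫|f|² 4πρ² dρ = 1, taking the integral from 0 to ∞.
In 3D with spherical symmetry the volume element is 4πρ² dρ.
Carrying out the integral gives A² · 8·π·a^3.
So A² = (8·π·a^3)^(−1).
Substituting a = 0.862 gives A² = 0.06212, so A = 0.2492.

A ≈ 0.249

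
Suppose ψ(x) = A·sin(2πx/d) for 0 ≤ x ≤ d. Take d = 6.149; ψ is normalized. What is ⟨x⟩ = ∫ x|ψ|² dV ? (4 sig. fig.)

⟨x⟩ ≈ 3.075

By definition ⟨x⟩ = ∫ x |ψ(x)|² dx.
Since the A² factors cancel between numerator and denominator, ⟨x⟩ = d/2.
With d = 6.149, ⟨x⟩ = 3.0745.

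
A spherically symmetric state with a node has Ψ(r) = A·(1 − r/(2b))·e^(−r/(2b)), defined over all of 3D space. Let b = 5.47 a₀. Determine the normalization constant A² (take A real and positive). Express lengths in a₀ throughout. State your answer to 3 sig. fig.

A^2 ≈ 0.000243 a₀^(-3)

We need A² ∫|f|² 4πr² dr = 1, taking the integral from 0 to ∞.
In 3D with spherical symmetry the volume element is 4πr² dr.
With ∫₀^∞ r^4 e^(−αr) dr = 4!/α^5, ∫|Ψ|² 4πr² dr = A²·(8·π·b^3).
Hence A² = 1/[8·π·b^3].
Substituting b = 5.47 gives A² = 0.0002431, so A = 0.01559.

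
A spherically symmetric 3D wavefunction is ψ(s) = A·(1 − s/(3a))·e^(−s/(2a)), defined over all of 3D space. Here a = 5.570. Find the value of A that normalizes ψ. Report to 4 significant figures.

The normalization condition is ∫|ψ|² 4πs² ds = 1 from 0 to ∞.
In 3D with spherical symmetry the volume element is 4πs² ds.
Using ∫₀^∞ sⁿ e^(−αs) ds = n!/αⁿ⁺¹, carrying out the integral gives A² · 8·π·a^3/3.
Plugging in a = 5.570 yields A = 0.026282.

A ≈ 0.02628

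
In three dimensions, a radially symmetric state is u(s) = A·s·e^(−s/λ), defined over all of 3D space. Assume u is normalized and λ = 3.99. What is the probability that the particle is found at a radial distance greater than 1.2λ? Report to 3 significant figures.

With dV = 4πs²ds, the probability is ∫|u|² dV over s > 1.2λ.
Normalization gives A² = 1/(3·π·λ^5).
Substituting t = s/λ, A², 4π and the length scale all cancel in the ratio: P = ∫_{1.2}^{∞} t^4·e^(-2·t) dt / ∫_{0}^{∞} t^4·e^(-2·t) dt.
With ∫ t^4·e^(-2·t) dt = -(t^4/2 + t^3 + 3·t^2/2 + 3·t/2 + 3/4)·e^(-2·t) + C, the region integral is ≈ 0.67810 and the full one is 3/4.
This evaluates to P = 0.9041.

P ≈ 0.904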